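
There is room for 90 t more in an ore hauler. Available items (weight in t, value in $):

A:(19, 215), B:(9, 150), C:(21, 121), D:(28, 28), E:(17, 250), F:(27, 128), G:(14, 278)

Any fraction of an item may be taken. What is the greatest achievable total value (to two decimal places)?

1061.41

Ratios (sorted): G 19.86, B 16.67, E 14.71, A 11.32, C 5.76, F 4.74, D 1.00
take G (14 @ 278); take B (9 @ 150); take E (17 @ 250); take A (19 @ 215); take C (21 @ 121); take 10/27 of F → 47.41. Capacity used 90/90.
Total value = 1061.41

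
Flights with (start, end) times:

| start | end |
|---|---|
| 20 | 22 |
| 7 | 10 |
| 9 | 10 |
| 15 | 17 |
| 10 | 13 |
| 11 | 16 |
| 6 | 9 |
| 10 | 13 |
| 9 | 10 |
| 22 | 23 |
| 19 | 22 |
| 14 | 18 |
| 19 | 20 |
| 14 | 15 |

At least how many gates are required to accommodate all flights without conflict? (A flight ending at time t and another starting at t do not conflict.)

Events (time:±→running): 6:+→1 7:+→2 9:-→1 9:+→2 9:+→3 … peak 3.

3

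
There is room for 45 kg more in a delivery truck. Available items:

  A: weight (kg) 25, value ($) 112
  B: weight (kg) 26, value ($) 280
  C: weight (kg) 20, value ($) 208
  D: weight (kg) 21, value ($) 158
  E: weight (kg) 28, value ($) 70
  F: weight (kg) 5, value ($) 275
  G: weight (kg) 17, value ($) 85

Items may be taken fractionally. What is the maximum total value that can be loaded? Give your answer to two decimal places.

700.60

Greedy by value/weight ratio, highest first.
Ratios (sorted): F 55.00, B 10.77, C 10.40, D 7.52, G 5.00, A 4.48, E 2.50
take F (5 @ 275); take B (26 @ 280); take 14/20 of C → 145.60. Capacity used 45/45.
Total value = 700.60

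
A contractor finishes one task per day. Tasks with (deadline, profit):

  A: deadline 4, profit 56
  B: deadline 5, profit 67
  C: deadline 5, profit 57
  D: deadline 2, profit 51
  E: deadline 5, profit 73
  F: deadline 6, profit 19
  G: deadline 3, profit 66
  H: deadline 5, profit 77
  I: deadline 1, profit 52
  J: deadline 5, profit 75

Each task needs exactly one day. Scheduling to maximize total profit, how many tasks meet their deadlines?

6

Sort by profit descending; place each in the latest free slot ≤ its deadline.
Profit order: H=77 J=75 E=73 B=67 G=66 C=57 A=56 I=52 D=51 F=19
Assign: H→slot 5, J→slot 4, E→slot 3, B→slot 2, G→slot 1, C skipped, A skipped, I skipped, D skipped, F→slot 6.
Slots: [1:G] [2:B] [3:E] [4:J] [5:H] [6:F]
6 of 10 scheduled.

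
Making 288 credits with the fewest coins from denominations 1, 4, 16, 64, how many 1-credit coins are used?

Use the largest denomination that fits, subtract, and repeat.
288 = 4×64 + 2×16
Count of 1: 0

0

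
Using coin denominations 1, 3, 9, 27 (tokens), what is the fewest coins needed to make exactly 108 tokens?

4

108 − 4×27→0
Total coins = 4 = 4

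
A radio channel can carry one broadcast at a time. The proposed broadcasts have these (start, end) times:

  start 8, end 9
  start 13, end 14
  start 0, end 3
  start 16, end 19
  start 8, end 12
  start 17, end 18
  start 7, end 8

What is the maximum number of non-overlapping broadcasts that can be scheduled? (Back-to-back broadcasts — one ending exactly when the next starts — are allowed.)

Greedy by earliest finish: after sorting by end time, pick each interval compatible with the last pick.
Sorted by end: (0,3)  (7,8)  (8,9)  (8,12)  (13,14)  (17,18)  (16,19)
take (0,3); take (7,8); take (8,9); take (13,14); take (17,18); skip (16,19).
Selected 5 broadcasts.

5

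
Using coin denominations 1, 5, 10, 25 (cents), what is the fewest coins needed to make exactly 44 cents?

Use the largest denomination that fits, subtract, and repeat.
44 = 1×25 + 1×10 + 1×5 + 4×1
Total coins = 1 + 1 + 1 + 4 = 7

7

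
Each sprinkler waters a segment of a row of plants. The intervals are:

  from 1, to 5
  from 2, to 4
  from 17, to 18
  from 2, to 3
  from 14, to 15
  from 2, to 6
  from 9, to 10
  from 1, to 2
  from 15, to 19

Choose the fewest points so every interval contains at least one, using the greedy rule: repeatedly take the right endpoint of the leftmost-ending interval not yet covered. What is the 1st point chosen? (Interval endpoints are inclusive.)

Process intervals by earliest right end; each time one isn't hit yet, stab at its right endpoint.
Sorted: [1,2] [2,3] [2,4] [1,5] [2,6] [9,10] [14,15] [17,18] [15,19]
{[1,2],[2,3],[2,4],[1,5],[2,6]} hit by 2; {[9,10]} hit by 10; {[14,15]} hit by 15; {[17,18],[15,19]} hit by 18.
Points: 2, 10, 15, 18 (4 total).

2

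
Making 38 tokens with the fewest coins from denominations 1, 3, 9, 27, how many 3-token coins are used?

38 = 1×27 + 1×9 + 2×1
Count of 3: 0

0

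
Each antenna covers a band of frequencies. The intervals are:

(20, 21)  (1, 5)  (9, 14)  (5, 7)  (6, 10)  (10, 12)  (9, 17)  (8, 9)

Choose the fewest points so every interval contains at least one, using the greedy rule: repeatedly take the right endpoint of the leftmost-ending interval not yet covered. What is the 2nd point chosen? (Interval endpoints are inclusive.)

9

Sort by right endpoint; whenever an interval is uncovered, place a point at its right end.
By right end: [1,5]  [5,7]  [8,9]  [6,10]  [10,12]  [9,14]  [9,17]  [20,21]
[1,5] uncovered → point at 5; [8,9] uncovered → point at 9; [10,12] uncovered → point at 12; [20,21] uncovered → point at 21.
Points: 5, 9, 12, 21 (4 total).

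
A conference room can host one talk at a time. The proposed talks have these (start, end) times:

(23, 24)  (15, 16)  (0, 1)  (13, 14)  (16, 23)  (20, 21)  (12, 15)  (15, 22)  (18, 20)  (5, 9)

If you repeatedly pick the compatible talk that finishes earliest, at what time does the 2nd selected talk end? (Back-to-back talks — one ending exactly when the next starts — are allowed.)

9

Greedy by earliest finish: after sorting by end time, pick each interval compatible with the last pick.
By end time: (0,1), (5,9), (13,14), (12,15), (15,16), (18,20), (20,21), (15,22), (16,23), (23,24).
Pick (0,1); next start ≥ 1 → (5,9); next start ≥ 9 → (13,14); next start ≥ 14 → (15,16); next start ≥ 16 → (18,20); next start ≥ 20 → (20,21); next start ≥ 21 → (23,24).
Selected: (0,1) (5,9) (13,14) (15,16) (18,20) (20,21) (23,24)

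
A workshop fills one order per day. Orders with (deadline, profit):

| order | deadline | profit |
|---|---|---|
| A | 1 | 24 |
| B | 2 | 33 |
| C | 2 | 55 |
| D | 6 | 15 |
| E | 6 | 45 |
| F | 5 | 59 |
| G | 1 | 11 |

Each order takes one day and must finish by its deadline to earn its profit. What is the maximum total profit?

Take jobs in profit order; each goes to the latest open slot no later than its deadline.
By profit: F(d5,59), C(d2,55), E(d6,45), B(d2,33), A(d1,24), D(d6,15), G(d1,11)
F→slot 5; C→slot 2; E→slot 6; B→slot 1; A skipped; D→slot 4; G skipped.
Profit = 33 + 55 + 15 + 59 + 45 = 207

207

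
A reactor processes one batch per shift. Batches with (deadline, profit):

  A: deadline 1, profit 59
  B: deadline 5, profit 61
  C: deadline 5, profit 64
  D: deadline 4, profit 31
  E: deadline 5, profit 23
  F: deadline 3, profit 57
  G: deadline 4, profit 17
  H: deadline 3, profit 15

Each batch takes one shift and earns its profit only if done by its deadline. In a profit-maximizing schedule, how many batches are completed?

5

Take jobs in profit order; each goes to the latest open slot no later than its deadline.
Profit order: C=64 B=61 A=59 F=57 D=31 E=23 G=17 H=15
Assign: C→slot 5, B→slot 4, A→slot 1, F→slot 3, D→slot 2, E skipped, G skipped, H skipped.
Slots: [1:A] [2:D] [3:F] [4:B] [5:C]
5 of 8 scheduled.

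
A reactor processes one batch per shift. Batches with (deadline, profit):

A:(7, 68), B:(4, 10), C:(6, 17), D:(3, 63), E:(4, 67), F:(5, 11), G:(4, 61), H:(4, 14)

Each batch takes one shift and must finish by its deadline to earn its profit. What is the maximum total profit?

By profit: A(d7,68), E(d4,67), D(d3,63), G(d4,61), C(d6,17), H(d4,14), F(d5,11), B(d4,10)
A→slot 7; E→slot 4; D→slot 3; G→slot 2; C→slot 6; H→slot 1; F→slot 5; B skipped.
Profit = 14 + 61 + 63 + 67 + 11 + 17 + 68 = 301

301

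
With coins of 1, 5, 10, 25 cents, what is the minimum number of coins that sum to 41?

41 − 1×25→16 − 1×10→6 − 1×5→1 − 1×1→0
Total coins = 1 + 1 + 1 + 1 = 4

4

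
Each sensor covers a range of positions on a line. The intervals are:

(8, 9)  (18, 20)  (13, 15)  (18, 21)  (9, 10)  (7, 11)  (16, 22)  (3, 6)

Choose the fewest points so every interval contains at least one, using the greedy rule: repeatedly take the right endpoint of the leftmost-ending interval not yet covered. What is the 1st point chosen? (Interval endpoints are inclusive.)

Sort by right endpoint; whenever an interval is uncovered, place a point at its right end.
By right end: [3,6]  [8,9]  [9,10]  [7,11]  [13,15]  [18,20]  [18,21]  [16,22]
[3,6] uncovered → point at 6; [8,9] uncovered → point at 9; [13,15] uncovered → point at 15; [18,20] uncovered → point at 20.
Points: 6, 9, 15, 20 (4 total).

6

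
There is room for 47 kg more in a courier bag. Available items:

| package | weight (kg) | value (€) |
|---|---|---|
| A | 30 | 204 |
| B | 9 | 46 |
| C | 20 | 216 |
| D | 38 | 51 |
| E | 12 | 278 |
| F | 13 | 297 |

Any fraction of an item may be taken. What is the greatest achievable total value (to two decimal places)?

Order: E (278/12=23.17) > F (297/13=22.85) > C (216/20=10.80) > A (204/30=6.80) > B (46/9=5.11) > D (51/38=1.34)
Fill: take E (12 @ 278) → take F (13 @ 297) → take C (20 @ 216) → take 2/30 of A → 13.60; 47/47 used.
Total value = 804.60

804.60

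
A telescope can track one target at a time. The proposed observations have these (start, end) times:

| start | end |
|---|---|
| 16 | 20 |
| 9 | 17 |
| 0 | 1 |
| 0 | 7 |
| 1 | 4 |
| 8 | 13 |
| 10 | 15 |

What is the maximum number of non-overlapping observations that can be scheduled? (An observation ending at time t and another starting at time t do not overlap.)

4

Sorted by end: (0,1)  (1,4)  (0,7)  (8,13)  (10,15)  (9,17)  (16,20)
take (0,1); take (1,4); skip (0,7); take (8,13); take (16,20).
Selected 4 observations.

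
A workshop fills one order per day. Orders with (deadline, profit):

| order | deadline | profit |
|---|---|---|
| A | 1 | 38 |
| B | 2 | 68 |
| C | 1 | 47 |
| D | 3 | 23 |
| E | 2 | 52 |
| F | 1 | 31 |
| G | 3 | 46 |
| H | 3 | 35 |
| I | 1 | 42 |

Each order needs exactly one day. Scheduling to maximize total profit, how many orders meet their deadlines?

Take jobs in profit order; each goes to the latest open slot no later than its deadline.
By profit: B(d2,68), E(d2,52), C(d1,47), G(d3,46), I(d1,42), A(d1,38), H(d3,35), F(d1,31), D(d3,23)
B→slot 2; E→slot 1; C skipped; G→slot 3; I skipped; A skipped; H skipped; F skipped; D skipped.
3 of 9 scheduled.

3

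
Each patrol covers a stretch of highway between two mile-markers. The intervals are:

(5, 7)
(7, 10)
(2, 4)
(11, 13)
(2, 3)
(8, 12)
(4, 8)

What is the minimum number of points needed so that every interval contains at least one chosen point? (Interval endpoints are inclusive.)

3

By right end: [2,3]  [2,4]  [5,7]  [4,8]  [7,10]  [8,12]  [11,13]
[2,3] uncovered → point at 3; [5,7] uncovered → point at 7; [8,12] uncovered → point at 12.
Points: 3, 7, 12 (3 total).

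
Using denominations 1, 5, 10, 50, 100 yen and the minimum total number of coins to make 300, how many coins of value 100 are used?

3

Use the largest denomination that fits, subtract, and repeat.
300 = 3×100
Count of 100: 3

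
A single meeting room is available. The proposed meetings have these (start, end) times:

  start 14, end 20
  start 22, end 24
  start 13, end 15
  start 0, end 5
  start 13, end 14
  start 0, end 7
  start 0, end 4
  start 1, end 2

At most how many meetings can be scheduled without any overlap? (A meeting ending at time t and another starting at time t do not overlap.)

4

Sort by end time and greedily take each interval whose start is ≥ the last chosen end.
Sorted by end: (1,2)  (0,4)  (0,5)  (0,7)  (13,14)  (13,15)  (14,20)  (22,24)
take (1,2); skip (0,7); take (13,14); take (14,20); take (22,24).
Selected 4 meetings.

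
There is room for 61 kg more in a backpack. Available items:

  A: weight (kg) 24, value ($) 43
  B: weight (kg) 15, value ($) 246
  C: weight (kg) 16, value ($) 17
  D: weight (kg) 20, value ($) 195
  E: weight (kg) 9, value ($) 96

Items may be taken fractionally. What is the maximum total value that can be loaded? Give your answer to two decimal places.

Ratios (sorted): B 16.40, E 10.67, D 9.75, A 1.79, C 1.06
take B (15 @ 246); take E (9 @ 96); take D (20 @ 195); take 17/24 of A → 30.46. Capacity used 61/61.
Total value = 567.46

567.46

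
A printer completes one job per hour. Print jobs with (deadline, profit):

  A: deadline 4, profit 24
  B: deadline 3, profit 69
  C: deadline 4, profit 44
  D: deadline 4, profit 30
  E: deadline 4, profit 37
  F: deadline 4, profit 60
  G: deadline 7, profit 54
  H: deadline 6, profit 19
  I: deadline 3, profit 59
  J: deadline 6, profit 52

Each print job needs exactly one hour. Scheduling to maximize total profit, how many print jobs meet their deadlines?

7

Take jobs in profit order; each goes to the latest open slot no later than its deadline.
By profit: B(d3,69), F(d4,60), I(d3,59), G(d7,54), J(d6,52), C(d4,44), E(d4,37), D(d4,30), A(d4,24), H(d6,19)
B→slot 3; F→slot 4; I→slot 2; G→slot 7; J→slot 6; C→slot 1; E skipped; D skipped; A skipped; H→slot 5.
7 of 10 scheduled.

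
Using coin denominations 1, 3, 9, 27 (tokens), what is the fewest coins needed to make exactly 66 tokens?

4

66 = 2×27 + 1×9 + 1×3
Total coins = 2 + 1 + 1 = 4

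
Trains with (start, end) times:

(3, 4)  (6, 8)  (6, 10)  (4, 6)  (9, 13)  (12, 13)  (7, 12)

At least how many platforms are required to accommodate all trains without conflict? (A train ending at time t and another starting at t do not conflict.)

3

The answer is the maximum number of intervals overlapping at any instant.
Events (time:±→running): 3:+→1 4:-→0 4:+→1 6:-→0 6:+→1 6:+→2 7:+→3 … peak 3.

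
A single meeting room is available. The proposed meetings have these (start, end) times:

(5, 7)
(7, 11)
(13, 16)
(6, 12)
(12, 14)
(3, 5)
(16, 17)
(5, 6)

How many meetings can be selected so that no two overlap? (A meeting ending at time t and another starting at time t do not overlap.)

Greedy by earliest finish: after sorting by end time, pick each interval compatible with the last pick.
By end time: (3,5), (5,6), (5,7), (7,11), (6,12), (12,14), (13,16), (16,17).
Pick (3,5); next start ≥ 5 → (5,6); next start ≥ 6 → (7,11); next start ≥ 11 → (12,14); next start ≥ 14 → (16,17).
Selected 5 meetings.

5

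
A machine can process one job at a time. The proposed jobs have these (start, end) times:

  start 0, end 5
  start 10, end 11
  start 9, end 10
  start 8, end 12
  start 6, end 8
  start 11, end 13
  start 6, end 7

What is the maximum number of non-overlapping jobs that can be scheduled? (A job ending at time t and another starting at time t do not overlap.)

5

Order by finish time; keep every interval that doesn't clash with the previous kept one.
Sorted by end: (0,5)  (6,7)  (6,8)  (9,10)  (10,11)  (8,12)  (11,13)
take (0,5); take (6,7); skip (6,8); take (9,10); take (10,11); take (11,13).
Selected 5 jobs.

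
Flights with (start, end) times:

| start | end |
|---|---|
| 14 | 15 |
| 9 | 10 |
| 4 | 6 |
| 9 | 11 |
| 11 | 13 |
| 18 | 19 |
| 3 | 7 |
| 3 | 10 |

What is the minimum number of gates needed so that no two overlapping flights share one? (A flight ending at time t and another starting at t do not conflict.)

Events (time:±→running): 3:+→1 3:+→2 4:+→3 … peak 3.

3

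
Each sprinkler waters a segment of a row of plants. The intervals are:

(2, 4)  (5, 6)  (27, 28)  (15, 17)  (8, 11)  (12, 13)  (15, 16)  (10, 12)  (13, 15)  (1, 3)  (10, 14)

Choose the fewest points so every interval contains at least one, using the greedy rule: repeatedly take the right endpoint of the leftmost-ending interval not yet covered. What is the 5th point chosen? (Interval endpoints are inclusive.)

Sort by right endpoint; whenever an interval is uncovered, place a point at its right end.
Sorted: [1,3] [2,4] [5,6] [8,11] [10,12] [12,13] [10,14] [13,15] [15,16] [15,17] [27,28]
{[1,3],[2,4]} hit by 3; {[5,6]} hit by 6; {[8,11],[10,12]} hit by 11; {[12,13],[10,14],[13,15]} hit by 13; {[15,16],[15,17]} hit by 16; {[27,28]} hit by 28.
Points: 3, 6, 11, 13, 16, 28 (6 total).

16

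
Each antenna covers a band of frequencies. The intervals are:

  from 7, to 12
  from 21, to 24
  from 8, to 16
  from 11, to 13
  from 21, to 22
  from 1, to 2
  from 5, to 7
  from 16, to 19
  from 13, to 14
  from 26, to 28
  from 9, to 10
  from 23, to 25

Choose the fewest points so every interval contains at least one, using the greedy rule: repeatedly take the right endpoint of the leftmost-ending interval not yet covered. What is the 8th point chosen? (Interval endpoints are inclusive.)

By right end: [1,2]  [5,7]  [9,10]  [7,12]  [11,13]  [13,14]  [8,16]  [16,19]  [21,22]  [21,24]  [23,25]  [26,28]
[1,2] uncovered → point at 2; [5,7] uncovered → point at 7; [9,10] uncovered → point at 10; [11,13] uncovered → point at 13; [16,19] uncovered → point at 19; [21,22] uncovered → point at 22; [23,25] uncovered → point at 25; [26,28] uncovered → point at 28.
Points: 2, 7, 10, 13, 19, 22, 25, 28 (8 total).

28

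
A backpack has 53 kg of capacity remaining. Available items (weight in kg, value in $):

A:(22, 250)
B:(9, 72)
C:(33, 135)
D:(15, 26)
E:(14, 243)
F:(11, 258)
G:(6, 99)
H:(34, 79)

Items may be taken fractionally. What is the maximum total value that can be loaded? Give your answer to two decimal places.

850.00

Sort by value per unit weight and fill in that order.
Order: F (258/11=23.45) > E (243/14=17.36) > G (99/6=16.50) > A (250/22=11.36) > B (72/9=8.00) > C (135/33=4.09) > H (79/34=2.32) > D (26/15=1.73)
Fill: take F (11 @ 258) → take E (14 @ 243) → take G (6 @ 99) → take A (22 @ 250); 53/53 used.
Total value = 850.00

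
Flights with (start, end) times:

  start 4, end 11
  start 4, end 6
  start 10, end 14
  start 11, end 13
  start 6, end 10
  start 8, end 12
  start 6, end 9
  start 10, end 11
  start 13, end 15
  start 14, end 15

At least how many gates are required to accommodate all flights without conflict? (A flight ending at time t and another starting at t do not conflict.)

4

starts: [4, 4, 6, 6, 8, 10, 10, 11, 13, 14]
ends:   [6, 9, 10, 11, 11, 12, 13, 14, 15, 15]
s4→1 s4→2 e6→1 s6→2 s6→3 s8→4  — peak 4.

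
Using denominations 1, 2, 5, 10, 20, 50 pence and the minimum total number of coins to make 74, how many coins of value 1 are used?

74 = 1×50 + 1×20 + 2×2
Count of 1: 0

0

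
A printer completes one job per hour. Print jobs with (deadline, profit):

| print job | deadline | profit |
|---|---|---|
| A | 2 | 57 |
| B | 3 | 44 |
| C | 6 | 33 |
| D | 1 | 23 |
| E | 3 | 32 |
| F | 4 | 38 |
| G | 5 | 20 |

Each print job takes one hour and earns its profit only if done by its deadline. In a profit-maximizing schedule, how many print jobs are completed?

By profit: A(d2,57), B(d3,44), F(d4,38), C(d6,33), E(d3,32), D(d1,23), G(d5,20)
A→slot 2; B→slot 3; F→slot 4; C→slot 6; E→slot 1; D skipped; G→slot 5.
6 of 7 scheduled.

6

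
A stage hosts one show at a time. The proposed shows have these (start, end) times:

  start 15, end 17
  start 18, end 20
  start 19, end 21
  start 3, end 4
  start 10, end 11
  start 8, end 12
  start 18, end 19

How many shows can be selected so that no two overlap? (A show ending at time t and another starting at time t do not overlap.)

5

By end time: (3,4), (10,11), (8,12), (15,17), (18,19), (18,20), (19,21).
Pick (3,4); next start ≥ 4 → (10,11); next start ≥ 11 → (15,17); next start ≥ 17 → (18,19); next start ≥ 19 → (19,21).
Selected 5 shows.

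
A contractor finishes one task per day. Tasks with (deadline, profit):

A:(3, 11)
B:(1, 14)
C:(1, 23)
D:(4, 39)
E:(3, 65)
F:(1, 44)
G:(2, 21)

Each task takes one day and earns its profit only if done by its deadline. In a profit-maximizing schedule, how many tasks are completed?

4

Sort by profit descending; place each in the latest free slot ≤ its deadline.
By profit: E(d3,65), F(d1,44), D(d4,39), C(d1,23), G(d2,21), B(d1,14), A(d3,11)
E→slot 3; F→slot 1; D→slot 4; C skipped; G→slot 2; B skipped; A skipped.
4 of 7 scheduled.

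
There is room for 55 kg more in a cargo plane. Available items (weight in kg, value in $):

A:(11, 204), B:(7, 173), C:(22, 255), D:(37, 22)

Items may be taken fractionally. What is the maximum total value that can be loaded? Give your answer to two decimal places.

Sort by value per unit weight and fill in that order.
Order: B (173/7=24.71) > A (204/11=18.55) > C (255/22=11.59) > D (22/37=0.59)
Fill: take B (7 @ 173) → take A (11 @ 204) → take C (22 @ 255) → take 15/37 of D → 8.92; 55/55 used.
Total value = 640.92

640.92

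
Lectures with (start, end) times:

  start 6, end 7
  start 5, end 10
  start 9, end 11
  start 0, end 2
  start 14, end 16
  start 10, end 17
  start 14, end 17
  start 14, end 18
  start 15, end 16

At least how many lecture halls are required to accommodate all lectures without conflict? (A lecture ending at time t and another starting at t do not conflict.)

5

Count concurrent intervals with a sweep; the peak is the room count.
starts: [0, 5, 6, 9, 10, 14, 14, 14, 15]
ends:   [2, 7, 10, 11, 16, 16, 17, 17, 18]
s0→1 e2→0 s5→1 s6→2 e7→1 s9→2 e10→1 s10→2 e11→1 s14→2 s14→3 s14→4 s15→5  — peak 5.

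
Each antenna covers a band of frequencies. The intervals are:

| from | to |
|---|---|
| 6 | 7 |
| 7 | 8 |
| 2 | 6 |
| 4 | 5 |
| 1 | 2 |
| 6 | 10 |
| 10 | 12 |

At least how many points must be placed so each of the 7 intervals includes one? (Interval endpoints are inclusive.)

4

Sorted: [1,2] [4,5] [2,6] [6,7] [7,8] [6,10] [10,12]
{[1,2]} hit by 2; {[4,5],[2,6]} hit by 5; {[6,7],[7,8],[6,10]} hit by 7; {[10,12]} hit by 12.
Points: 2, 5, 7, 12 (4 total).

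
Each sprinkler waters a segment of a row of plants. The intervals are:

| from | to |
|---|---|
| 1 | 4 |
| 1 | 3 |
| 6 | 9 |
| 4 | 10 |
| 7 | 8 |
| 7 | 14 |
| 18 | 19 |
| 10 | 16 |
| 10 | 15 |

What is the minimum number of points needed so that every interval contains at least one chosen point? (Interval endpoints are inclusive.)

By right end: [1,3]  [1,4]  [7,8]  [6,9]  [4,10]  [7,14]  [10,15]  [10,16]  [18,19]
[1,3] uncovered → point at 3; [7,8] uncovered → point at 8; [10,15] uncovered → point at 15; [18,19] uncovered → point at 19.
Points: 3, 8, 15, 19 (4 total).

4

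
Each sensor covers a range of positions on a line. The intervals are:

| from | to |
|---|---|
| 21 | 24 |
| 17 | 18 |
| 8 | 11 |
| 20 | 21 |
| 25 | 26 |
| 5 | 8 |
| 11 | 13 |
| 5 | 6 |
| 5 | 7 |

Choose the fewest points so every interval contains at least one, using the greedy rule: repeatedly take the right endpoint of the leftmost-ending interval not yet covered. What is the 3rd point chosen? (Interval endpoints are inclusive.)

Sort by right endpoint; whenever an interval is uncovered, place a point at its right end.
By right end: [5,6]  [5,7]  [5,8]  [8,11]  [11,13]  [17,18]  [20,21]  [21,24]  [25,26]
[5,6] uncovered → point at 6; [8,11] uncovered → point at 11; [17,18] uncovered → point at 18; [20,21] uncovered → point at 21; [25,26] uncovered → point at 26.
Points: 6, 11, 18, 21, 26 (5 total).

18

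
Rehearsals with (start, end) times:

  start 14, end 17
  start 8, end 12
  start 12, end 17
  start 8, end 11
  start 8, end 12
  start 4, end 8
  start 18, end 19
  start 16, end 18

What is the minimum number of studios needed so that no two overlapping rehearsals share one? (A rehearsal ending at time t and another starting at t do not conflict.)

starts: [4, 8, 8, 8, 12, 14, 16, 18]
ends:   [8, 11, 12, 12, 17, 17, 18, 19]
s4→1 e8→0 s8→1 s8→2 s8→3  — peak 3.

3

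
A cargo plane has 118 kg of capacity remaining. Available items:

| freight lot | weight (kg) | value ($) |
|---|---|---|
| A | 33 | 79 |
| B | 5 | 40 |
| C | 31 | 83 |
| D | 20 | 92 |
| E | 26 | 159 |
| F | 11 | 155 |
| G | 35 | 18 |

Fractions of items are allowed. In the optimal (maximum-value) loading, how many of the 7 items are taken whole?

5

Sort by value per unit weight and fill in that order.
Ratios (sorted): F 14.09, B 8.00, E 6.12, D 4.60, C 2.68, A 2.39, G 0.51
take F (11 @ 155); take B (5 @ 40); take E (26 @ 159); take D (20 @ 92); take C (31 @ 83); take 25/33 of A → 59.85. Capacity used 118/118.
5 item(s) taken whole; one partial (take 25/33 of A).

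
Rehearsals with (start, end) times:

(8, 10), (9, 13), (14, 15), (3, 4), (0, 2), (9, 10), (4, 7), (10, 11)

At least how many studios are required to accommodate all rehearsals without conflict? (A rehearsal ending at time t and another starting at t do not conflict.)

starts: [0, 3, 4, 8, 9, 9, 10, 14]
ends:   [2, 4, 7, 10, 10, 11, 13, 15]
s0→1 e2→0 s3→1 e4→0 s4→1 e7→0 s8→1 s9→2 s9→3  — peak 3.

3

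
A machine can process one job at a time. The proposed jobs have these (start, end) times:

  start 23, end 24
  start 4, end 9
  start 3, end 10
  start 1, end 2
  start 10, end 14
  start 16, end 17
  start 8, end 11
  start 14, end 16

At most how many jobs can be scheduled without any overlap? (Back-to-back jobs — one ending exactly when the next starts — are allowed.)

6

Greedy by earliest finish: after sorting by end time, pick each interval compatible with the last pick.
Sorted by end: (1,2)  (4,9)  (3,10)  (8,11)  (10,14)  (14,16)  (16,17)  (23,24)
take (1,2); take (4,9); take (10,14); take (14,16); take (16,17); take (23,24).
Selected 6 jobs.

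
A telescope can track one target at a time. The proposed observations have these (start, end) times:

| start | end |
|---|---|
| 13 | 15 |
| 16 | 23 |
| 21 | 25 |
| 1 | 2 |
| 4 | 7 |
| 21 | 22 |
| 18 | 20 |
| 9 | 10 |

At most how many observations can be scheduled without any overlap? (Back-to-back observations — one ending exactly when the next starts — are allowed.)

Order by finish time; keep every interval that doesn't clash with the previous kept one.
By end time: (1,2), (4,7), (9,10), (13,15), (18,20), (21,22), (16,23), (21,25).
Pick (1,2); next start ≥ 2 → (4,7); next start ≥ 7 → (9,10); next start ≥ 10 → (13,15); next start ≥ 15 → (18,20); next start ≥ 20 → (21,22).
Selected 6 observations.

6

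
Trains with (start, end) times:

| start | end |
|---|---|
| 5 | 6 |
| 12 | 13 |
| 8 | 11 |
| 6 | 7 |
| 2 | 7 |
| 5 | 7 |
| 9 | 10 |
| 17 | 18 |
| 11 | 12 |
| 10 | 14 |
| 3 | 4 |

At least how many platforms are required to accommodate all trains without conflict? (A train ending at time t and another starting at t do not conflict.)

The answer is the maximum number of intervals overlapping at any instant.
starts: [2, 3, 5, 5, 6, 8, 9, 10, 11, 12, 17]
ends:   [4, 6, 7, 7, 7, 10, 11, 12, 13, 14, 18]
s2→1 s3→2 e4→1 s5→2 s5→3  — peak 3.

3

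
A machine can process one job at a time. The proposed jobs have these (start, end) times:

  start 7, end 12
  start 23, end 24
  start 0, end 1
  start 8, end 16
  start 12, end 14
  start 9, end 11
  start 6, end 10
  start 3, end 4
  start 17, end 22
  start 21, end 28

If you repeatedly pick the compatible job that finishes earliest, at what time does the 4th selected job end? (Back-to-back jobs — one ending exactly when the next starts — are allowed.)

14

By end time: (0,1), (3,4), (6,10), (9,11), (7,12), (12,14), (8,16), (17,22), (23,24), (21,28).
Pick (0,1); next start ≥ 1 → (3,4); next start ≥ 4 → (6,10); next start ≥ 10 → (12,14); next start ≥ 14 → (17,22); next start ≥ 22 → (23,24).
Selected: (0,1) (3,4) (6,10) (12,14) (17,22) (23,24)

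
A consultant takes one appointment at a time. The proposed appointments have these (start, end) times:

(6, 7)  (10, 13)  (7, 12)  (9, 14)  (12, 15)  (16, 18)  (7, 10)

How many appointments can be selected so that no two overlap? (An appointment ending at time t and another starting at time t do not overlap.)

4

By end time: (6,7), (7,10), (7,12), (10,13), (9,14), (12,15), (16,18).
Pick (6,7); next start ≥ 7 → (7,10); next start ≥ 10 → (10,13); next start ≥ 13 → (16,18).
Selected 4 appointments.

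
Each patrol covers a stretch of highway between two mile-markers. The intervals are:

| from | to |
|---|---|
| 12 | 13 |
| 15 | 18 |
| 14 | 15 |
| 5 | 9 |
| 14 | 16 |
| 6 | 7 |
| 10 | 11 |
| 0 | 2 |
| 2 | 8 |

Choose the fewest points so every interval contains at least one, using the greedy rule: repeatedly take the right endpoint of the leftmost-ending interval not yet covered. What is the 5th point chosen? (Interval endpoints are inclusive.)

Sort by right endpoint; whenever an interval is uncovered, place a point at its right end.
Sorted: [0,2] [6,7] [2,8] [5,9] [10,11] [12,13] [14,15] [14,16] [15,18]
{[0,2]} hit by 2; {[6,7],[2,8],[5,9]} hit by 7; {[10,11]} hit by 11; {[12,13]} hit by 13; {[14,15],[14,16],[15,18]} hit by 15.
Points: 2, 7, 11, 13, 15 (5 total).

15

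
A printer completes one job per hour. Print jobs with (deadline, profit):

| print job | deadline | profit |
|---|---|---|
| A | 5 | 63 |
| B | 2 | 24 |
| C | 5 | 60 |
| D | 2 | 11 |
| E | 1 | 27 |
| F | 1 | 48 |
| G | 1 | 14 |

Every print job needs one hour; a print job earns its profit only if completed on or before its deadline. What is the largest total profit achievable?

By profit: A(d5,63), C(d5,60), F(d1,48), E(d1,27), B(d2,24), G(d1,14), D(d2,11)
A→slot 5; C→slot 4; F→slot 1; E skipped; B→slot 2; G skipped; D skipped.
Profit = 48 + 24 + 60 + 63 = 195

195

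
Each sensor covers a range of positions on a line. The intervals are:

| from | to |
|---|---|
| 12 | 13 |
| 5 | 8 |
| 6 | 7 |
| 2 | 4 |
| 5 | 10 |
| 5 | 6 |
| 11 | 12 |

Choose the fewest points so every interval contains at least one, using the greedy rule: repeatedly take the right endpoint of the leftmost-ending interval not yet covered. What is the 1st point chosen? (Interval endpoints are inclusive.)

Sorted: [2,4] [5,6] [6,7] [5,8] [5,10] [11,12] [12,13]
{[2,4]} hit by 4; {[5,6],[6,7],[5,8],[5,10]} hit by 6; {[11,12],[12,13]} hit by 12.
Points: 4, 6, 12 (3 total).

4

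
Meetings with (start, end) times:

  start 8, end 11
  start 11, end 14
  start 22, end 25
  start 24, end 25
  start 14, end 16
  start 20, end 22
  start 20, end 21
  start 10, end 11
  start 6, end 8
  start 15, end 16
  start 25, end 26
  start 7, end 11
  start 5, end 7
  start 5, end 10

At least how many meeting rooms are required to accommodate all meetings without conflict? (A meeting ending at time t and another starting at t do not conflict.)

Count concurrent intervals with a sweep; the peak is the room count.
Events (time:±→running): 5:+→1 5:+→2 6:+→3 … peak 3.

3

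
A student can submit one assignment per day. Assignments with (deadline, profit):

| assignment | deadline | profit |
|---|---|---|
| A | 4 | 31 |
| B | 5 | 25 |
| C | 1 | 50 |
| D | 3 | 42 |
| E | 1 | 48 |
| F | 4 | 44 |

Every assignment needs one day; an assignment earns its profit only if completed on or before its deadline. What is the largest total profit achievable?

Profit order: C=50 E=48 F=44 D=42 A=31 B=25
Assign: C→slot 1, E skipped, F→slot 4, D→slot 3, A→slot 2, B→slot 5.
Slots: [1:C] [2:A] [3:D] [4:F] [5:B]
Profit = 50 + 31 + 42 + 44 + 25 = 192

192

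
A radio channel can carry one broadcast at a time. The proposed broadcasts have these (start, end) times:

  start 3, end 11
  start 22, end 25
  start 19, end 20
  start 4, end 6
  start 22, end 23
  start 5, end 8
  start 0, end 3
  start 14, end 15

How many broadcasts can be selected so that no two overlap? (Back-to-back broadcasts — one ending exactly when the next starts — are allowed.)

5

Greedy by earliest finish: after sorting by end time, pick each interval compatible with the last pick.
By end time: (0,3), (4,6), (5,8), (3,11), (14,15), (19,20), (22,23), (22,25).
Pick (0,3); next start ≥ 3 → (4,6); next start ≥ 6 → (14,15); next start ≥ 15 → (19,20); next start ≥ 20 → (22,23).
Selected 5 broadcasts.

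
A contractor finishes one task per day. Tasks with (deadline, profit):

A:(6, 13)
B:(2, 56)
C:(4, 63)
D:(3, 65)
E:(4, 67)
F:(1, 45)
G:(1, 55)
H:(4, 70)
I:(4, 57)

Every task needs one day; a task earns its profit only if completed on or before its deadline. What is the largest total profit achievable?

Sort by profit descending; place each in the latest free slot ≤ its deadline.
By profit: H(d4,70), E(d4,67), D(d3,65), C(d4,63), I(d4,57), B(d2,56), G(d1,55), F(d1,45), A(d6,13)
H→slot 4; E→slot 3; D→slot 2; C→slot 1; I skipped; B skipped; G skipped; F skipped; A→slot 6.
Profit = 63 + 65 + 67 + 70 + 13 = 278

278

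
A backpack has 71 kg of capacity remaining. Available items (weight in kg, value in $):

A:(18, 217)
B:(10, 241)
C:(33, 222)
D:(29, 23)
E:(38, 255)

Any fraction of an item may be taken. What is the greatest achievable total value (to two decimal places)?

Greedy by value/weight ratio, highest first.
Order: B (241/10=24.10) > A (217/18=12.06) > C (222/33=6.73) > E (255/38=6.71) > D (23/29=0.79)
Fill: take B (10 @ 241) → take A (18 @ 217) → take C (33 @ 222) → take 10/38 of E → 67.11; 71/71 used.
Total value = 747.11

747.11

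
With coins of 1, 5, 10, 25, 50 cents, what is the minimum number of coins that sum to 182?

182 − 3×50→32 − 1×25→7 − 1×5→2 − 2×1→0
Total coins = 3 + 1 + 1 + 2 = 7

7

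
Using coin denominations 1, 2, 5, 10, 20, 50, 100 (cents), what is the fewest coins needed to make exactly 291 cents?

6

Greedy: take as many of the largest coin as possible, then repeat with the remainder.
291 − 2×100→91 − 1×50→41 − 2×20→1 − 1×1→0
Total coins = 2 + 1 + 2 + 1 = 6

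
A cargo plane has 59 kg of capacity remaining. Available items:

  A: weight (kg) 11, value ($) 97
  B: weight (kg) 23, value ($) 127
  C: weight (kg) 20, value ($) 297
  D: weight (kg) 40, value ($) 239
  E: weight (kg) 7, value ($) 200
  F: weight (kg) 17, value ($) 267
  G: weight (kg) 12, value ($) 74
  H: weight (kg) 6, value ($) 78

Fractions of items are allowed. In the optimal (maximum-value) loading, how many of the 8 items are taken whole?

4

Ratios (sorted): E 28.57, F 15.71, C 14.85, H 13.00, A 8.82, G 6.17, D 5.97, B 5.52
take E (7 @ 200); take F (17 @ 267); take C (20 @ 297); take H (6 @ 78); take 9/11 of A → 79.36. Capacity used 59/59.
4 item(s) taken whole; one partial (take 9/11 of A).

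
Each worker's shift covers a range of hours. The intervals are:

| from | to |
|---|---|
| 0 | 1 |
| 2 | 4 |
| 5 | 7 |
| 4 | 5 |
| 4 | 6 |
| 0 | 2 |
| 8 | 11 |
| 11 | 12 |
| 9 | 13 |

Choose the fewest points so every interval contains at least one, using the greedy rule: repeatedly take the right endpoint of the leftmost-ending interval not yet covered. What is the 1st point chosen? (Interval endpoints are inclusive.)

1

By right end: [0,1]  [0,2]  [2,4]  [4,5]  [4,6]  [5,7]  [8,11]  [11,12]  [9,13]
[0,1] uncovered → point at 1; [2,4] uncovered → point at 4; [5,7] uncovered → point at 7; [8,11] uncovered → point at 11.
Points: 1, 4, 7, 11 (4 total).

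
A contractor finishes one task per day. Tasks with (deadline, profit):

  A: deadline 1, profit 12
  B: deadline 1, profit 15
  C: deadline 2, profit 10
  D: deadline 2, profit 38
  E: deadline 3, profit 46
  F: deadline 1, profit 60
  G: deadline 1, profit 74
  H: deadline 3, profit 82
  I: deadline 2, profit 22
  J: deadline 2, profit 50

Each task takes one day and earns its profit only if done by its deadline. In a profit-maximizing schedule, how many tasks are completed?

3

Take jobs in profit order; each goes to the latest open slot no later than its deadline.
By profit: H(d3,82), G(d1,74), F(d1,60), J(d2,50), E(d3,46), D(d2,38), I(d2,22), B(d1,15), A(d1,12), C(d2,10)
H→slot 3; G→slot 1; F skipped; J→slot 2; E skipped; D skipped; I skipped; B skipped; A skipped; C skipped.
3 of 10 scheduled.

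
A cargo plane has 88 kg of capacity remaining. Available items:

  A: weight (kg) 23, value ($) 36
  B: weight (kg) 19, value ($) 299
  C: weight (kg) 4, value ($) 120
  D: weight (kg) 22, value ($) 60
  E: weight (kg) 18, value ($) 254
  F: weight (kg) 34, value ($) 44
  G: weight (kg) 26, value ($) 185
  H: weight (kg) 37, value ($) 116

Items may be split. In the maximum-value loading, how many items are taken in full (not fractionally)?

4

Sort by value per unit weight and fill in that order.
Order: C (120/4=30.00) > B (299/19=15.74) > E (254/18=14.11) > G (185/26=7.12) > H (116/37=3.14) > D (60/22=2.73) > A (36/23=1.57) > F (44/34=1.29)
Fill: take C (4 @ 120) → take B (19 @ 299) → take E (18 @ 254) → take G (26 @ 185) → take 21/37 of H → 65.84; 88/88 used.
4 item(s) taken whole; one partial (take 21/37 of H).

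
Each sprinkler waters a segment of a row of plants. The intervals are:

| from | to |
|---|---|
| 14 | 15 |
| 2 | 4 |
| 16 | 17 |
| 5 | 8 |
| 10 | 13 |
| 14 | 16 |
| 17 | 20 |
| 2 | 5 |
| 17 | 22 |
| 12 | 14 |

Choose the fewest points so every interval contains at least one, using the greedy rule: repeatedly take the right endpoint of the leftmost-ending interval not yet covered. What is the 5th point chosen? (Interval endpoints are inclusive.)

17

Sort by right endpoint; whenever an interval is uncovered, place a point at its right end.
Sorted: [2,4] [2,5] [5,8] [10,13] [12,14] [14,15] [14,16] [16,17] [17,20] [17,22]
{[2,4],[2,5]} hit by 4; {[5,8]} hit by 8; {[10,13],[12,14]} hit by 13; {[14,15],[14,16]} hit by 15; {[16,17],[17,20],[17,22]} hit by 17.
Points: 4, 8, 13, 15, 17 (5 total).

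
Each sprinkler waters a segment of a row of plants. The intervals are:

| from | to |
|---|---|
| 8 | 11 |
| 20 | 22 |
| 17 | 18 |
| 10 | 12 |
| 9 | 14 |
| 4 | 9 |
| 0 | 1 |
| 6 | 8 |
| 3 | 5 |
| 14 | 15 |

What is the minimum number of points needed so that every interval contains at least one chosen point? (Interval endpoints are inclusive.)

Process intervals by earliest right end; each time one isn't hit yet, stab at its right endpoint.
By right end: [0,1]  [3,5]  [6,8]  [4,9]  [8,11]  [10,12]  [9,14]  [14,15]  [17,18]  [20,22]
[0,1] uncovered → point at 1; [3,5] uncovered → point at 5; [6,8] uncovered → point at 8; [10,12] uncovered → point at 12; [14,15] uncovered → point at 15; [17,18] uncovered → point at 18; [20,22] uncovered → point at 22.
Points: 1, 5, 8, 12, 15, 18, 22 (7 total).

7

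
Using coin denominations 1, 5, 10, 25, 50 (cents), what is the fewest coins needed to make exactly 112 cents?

Greedy: take as many of the largest coin as possible, then repeat with the remainder.
112 = 2×50 + 1×10 + 2×1
Total coins = 2 + 1 + 2 = 5

5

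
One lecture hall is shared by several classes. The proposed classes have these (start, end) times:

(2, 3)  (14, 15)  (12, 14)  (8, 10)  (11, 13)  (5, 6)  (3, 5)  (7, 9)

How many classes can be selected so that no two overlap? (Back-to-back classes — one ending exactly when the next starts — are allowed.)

Sorted by end: (2,3)  (3,5)  (5,6)  (7,9)  (8,10)  (11,13)  (12,14)  (14,15)
take (2,3); take (3,5); take (5,6); take (7,9); take (11,13); take (14,15).
Selected 6 classes.

6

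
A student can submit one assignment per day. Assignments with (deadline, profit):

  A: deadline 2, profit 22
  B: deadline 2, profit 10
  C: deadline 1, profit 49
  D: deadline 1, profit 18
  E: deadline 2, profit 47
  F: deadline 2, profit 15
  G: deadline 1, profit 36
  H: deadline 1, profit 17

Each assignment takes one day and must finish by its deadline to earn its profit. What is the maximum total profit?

96

By profit: C(d1,49), E(d2,47), G(d1,36), A(d2,22), D(d1,18), H(d1,17), F(d2,15), B(d2,10)
C→slot 1; E→slot 2; G skipped; A skipped; D skipped; H skipped; F skipped; B skipped.
Profit = 49 + 47 = 96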